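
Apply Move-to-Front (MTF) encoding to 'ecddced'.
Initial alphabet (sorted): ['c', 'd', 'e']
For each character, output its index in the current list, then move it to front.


MTF encoding:
'e': index 2 in ['c', 'd', 'e'] -> ['e', 'c', 'd']
'c': index 1 in ['e', 'c', 'd'] -> ['c', 'e', 'd']
'd': index 2 in ['c', 'e', 'd'] -> ['d', 'c', 'e']
'd': index 0 in ['d', 'c', 'e'] -> ['d', 'c', 'e']
'c': index 1 in ['d', 'c', 'e'] -> ['c', 'd', 'e']
'e': index 2 in ['c', 'd', 'e'] -> ['e', 'c', 'd']
'd': index 2 in ['e', 'c', 'd'] -> ['d', 'e', 'c']


Output: [2, 1, 2, 0, 1, 2, 2]


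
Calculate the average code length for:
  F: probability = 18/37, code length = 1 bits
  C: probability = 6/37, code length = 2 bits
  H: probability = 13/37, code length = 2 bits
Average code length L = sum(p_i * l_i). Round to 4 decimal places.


Weighted contributions p_i * l_i:
  F: (18/37) * 1 = 18/37
  C: (6/37) * 2 = 12/37
  H: (13/37) * 2 = 26/37
Sum = (18 + 12 + 26)/37 = 56/37

L = 56/37 = 1.5135 bits/symbol


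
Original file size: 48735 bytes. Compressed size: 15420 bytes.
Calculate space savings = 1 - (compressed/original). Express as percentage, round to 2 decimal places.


ratio = compressed/original = 15420/48735 = 0.316405
savings = 1 - ratio = 1 - 0.316405 = 0.683595
as a percentage: 0.683595 * 100 = 68.36%

Space savings = 1 - 15420/48735 = 68.36%


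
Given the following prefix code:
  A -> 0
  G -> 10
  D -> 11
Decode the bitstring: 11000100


Decoding step by step:
Bits 11 -> D
Bits 0 -> A
Bits 0 -> A
Bits 0 -> A
Bits 10 -> G
Bits 0 -> A


Decoded message: DAAAGA


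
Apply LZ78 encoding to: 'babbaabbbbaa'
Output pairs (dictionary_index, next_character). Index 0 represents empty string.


LZ78 encoding steps:
Dictionary: {0: ''}
Step 1: w='' (idx 0), next='b' -> output (0, 'b'), add 'b' as idx 1
Step 2: w='' (idx 0), next='a' -> output (0, 'a'), add 'a' as idx 2
Step 3: w='b' (idx 1), next='b' -> output (1, 'b'), add 'bb' as idx 3
Step 4: w='a' (idx 2), next='a' -> output (2, 'a'), add 'aa' as idx 4
Step 5: w='bb' (idx 3), next='b' -> output (3, 'b'), add 'bbb' as idx 5
Step 6: w='b' (idx 1), next='a' -> output (1, 'a'), add 'ba' as idx 6
Step 7: w='a' (idx 2), end of input -> output (2, '')


Encoded: [(0, 'b'), (0, 'a'), (1, 'b'), (2, 'a'), (3, 'b'), (1, 'a'), (2, '')]


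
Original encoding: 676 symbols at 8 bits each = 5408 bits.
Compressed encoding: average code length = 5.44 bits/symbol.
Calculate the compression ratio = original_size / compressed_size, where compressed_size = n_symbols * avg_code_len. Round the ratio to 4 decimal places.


original_size = n_symbols * orig_bits = 676 * 8 = 5408 bits
compressed_size = n_symbols * avg_code_len = 676 * 5.44 = 3677.44 bits
ratio = original_size / compressed_size = 5408 / 3677.44 = 1.4706

Compression ratio = 1.4706


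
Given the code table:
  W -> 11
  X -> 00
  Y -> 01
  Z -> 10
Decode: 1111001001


Decoding:
11 -> W
11 -> W
00 -> X
10 -> Z
01 -> Y


Result: WWXZY


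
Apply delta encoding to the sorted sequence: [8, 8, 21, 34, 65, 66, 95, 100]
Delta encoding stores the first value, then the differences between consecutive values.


First value: 8
Deltas:
  8 - 8 = 0
  21 - 8 = 13
  34 - 21 = 13
  65 - 34 = 31
  66 - 65 = 1
  95 - 66 = 29
  100 - 95 = 5


Delta encoded: [8, 0, 13, 13, 31, 1, 29, 5]


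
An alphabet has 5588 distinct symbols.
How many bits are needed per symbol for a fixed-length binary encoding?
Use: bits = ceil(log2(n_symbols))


log2(5588) = 12.4481
Bracket: 2^12 = 4096 < 5588 <= 2^13 = 8192
So ceil(log2(5588)) = 13

bits = ceil(log2(5588)) = ceil(12.4481) = 13 bits


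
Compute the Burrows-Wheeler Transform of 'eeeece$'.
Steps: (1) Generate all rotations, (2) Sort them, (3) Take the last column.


Rotations (sorted):
  0: $eeeece -> last char: e
  1: ce$eeee -> last char: e
  2: e$eeeec -> last char: c
  3: ece$eee -> last char: e
  4: eece$ee -> last char: e
  5: eeece$e -> last char: e
  6: eeeece$ -> last char: $


BWT = eeceee$


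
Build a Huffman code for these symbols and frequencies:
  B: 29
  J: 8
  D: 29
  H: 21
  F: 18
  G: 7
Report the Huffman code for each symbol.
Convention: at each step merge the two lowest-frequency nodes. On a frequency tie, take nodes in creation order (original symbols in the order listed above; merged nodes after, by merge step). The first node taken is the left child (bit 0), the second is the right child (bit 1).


Huffman tree construction:
Step 1: Merge G(7) + J(8) = 15
Step 2: Merge (G+J)(15) + F(18) = 33
Step 3: Merge H(21) + B(29) = 50
Step 4: Merge D(29) + ((G+J)+F)(33) = 62
Step 5: Merge (H+B)(50) + (D+((G+J)+F))(62) = 112
Read each symbol's code off the tree from the root (left child = 0, right child = 1).

Codes:
  B: 01 (length 2)
  J: 1101 (length 4)
  D: 10 (length 2)
  H: 00 (length 2)
  F: 111 (length 3)
  G: 1100 (length 4)
Average code length: 272/112 = 2.4286 bits/symbol


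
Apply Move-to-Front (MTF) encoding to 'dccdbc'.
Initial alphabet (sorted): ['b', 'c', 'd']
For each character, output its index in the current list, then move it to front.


MTF encoding:
'd': index 2 in ['b', 'c', 'd'] -> ['d', 'b', 'c']
'c': index 2 in ['d', 'b', 'c'] -> ['c', 'd', 'b']
'c': index 0 in ['c', 'd', 'b'] -> ['c', 'd', 'b']
'd': index 1 in ['c', 'd', 'b'] -> ['d', 'c', 'b']
'b': index 2 in ['d', 'c', 'b'] -> ['b', 'd', 'c']
'c': index 2 in ['b', 'd', 'c'] -> ['c', 'b', 'd']


Output: [2, 2, 0, 1, 2, 2]


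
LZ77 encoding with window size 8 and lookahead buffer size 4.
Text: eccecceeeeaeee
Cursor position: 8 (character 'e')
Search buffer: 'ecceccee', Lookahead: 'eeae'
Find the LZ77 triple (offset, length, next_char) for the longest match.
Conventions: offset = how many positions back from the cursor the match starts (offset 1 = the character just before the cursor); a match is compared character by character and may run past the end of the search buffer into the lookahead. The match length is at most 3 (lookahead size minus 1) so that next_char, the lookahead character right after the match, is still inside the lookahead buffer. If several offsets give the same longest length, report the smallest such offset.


Try each offset into the search buffer:
  offset=1 (pos 7, char 'e'): match length 2
  offset=2 (pos 6, char 'e'): match length 2
  offset=3 (pos 5, char 'c'): match length 0
  offset=4 (pos 4, char 'c'): match length 0
  offset=5 (pos 3, char 'e'): match length 1
  offset=6 (pos 2, char 'c'): match length 0
  offset=7 (pos 1, char 'c'): match length 0
  offset=8 (pos 0, char 'e'): match length 1
Longest match has length 2, found at offsets 1, 2; take the smallest, offset 1.
next_char = character at position 8 + 2 = 10 -> 'a'

Best match: offset=1, length=2 (matching 'ee' starting at position 7)
LZ77 triple: (1, 2, 'a')


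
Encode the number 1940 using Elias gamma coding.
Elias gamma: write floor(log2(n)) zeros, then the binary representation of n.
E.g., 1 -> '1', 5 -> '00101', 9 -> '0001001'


num_bits = floor(log2(1940)) + 1 = 11
leading_zeros = num_bits - 1 = 10
binary(1940) = 11110010100

Elias gamma(1940) = '0000000000' + '11110010100' = 000000000011110010100 (21 bits)


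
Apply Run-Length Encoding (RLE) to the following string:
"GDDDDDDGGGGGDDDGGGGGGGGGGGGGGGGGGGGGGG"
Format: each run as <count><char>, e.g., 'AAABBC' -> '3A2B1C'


Scanning runs left to right:
  i=0: run of 'G' x 1 -> '1G'
  i=1: run of 'D' x 6 -> '6D'
  i=7: run of 'G' x 5 -> '5G'
  i=12: run of 'D' x 3 -> '3D'
  i=15: run of 'G' x 23 -> '23G'

RLE = 1G6D5G3D23G


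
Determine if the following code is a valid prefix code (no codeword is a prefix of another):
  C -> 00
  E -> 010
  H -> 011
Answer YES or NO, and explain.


Checking each pair (does one codeword prefix another?):
  C='00' vs E='010': no prefix
  C='00' vs H='011': no prefix
  E='010' vs C='00': no prefix
  E='010' vs H='011': no prefix
  H='011' vs C='00': no prefix
  H='011' vs E='010': no prefix
No violation found over all pairs.

YES -- this is a valid prefix code. No codeword is a prefix of any other codeword.


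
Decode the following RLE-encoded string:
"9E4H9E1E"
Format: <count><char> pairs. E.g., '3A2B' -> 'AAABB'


Expanding each <count><char> pair:
  9E -> 'EEEEEEEEE'
  4H -> 'HHHH'
  9E -> 'EEEEEEEEE'
  1E -> 'E'

Decoded = EEEEEEEEEHHHHEEEEEEEEEE


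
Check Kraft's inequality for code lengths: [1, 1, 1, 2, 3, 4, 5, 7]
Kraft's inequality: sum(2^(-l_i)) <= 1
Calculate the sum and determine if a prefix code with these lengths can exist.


Sum = 2^(-1) + 2^(-1) + 2^(-1) + 2^(-2) + 2^(-3) + 2^(-4) + 2^(-5) + 2^(-7)
    = 0.5 + 0.5 + 0.5 + 0.25 + 0.125 + 0.0625 + 0.03125 + 0.0078125
    = 253/128 = 1.9765625
Since 1.9765625 > 1, Kraft's inequality is NOT satisfied.
A prefix code with these lengths CANNOT exist.

Kraft sum = 1.9765625. Not satisfied.


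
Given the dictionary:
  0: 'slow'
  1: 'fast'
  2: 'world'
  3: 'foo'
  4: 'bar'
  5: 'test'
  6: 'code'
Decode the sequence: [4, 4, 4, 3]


Look up each index in the dictionary:
  4 -> 'bar'
  4 -> 'bar'
  4 -> 'bar'
  3 -> 'foo'

Decoded: "bar bar bar foo"


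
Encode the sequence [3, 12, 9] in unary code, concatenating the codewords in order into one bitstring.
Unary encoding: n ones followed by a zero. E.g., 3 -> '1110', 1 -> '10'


Encode each number as n ones followed by a terminating 0:
  3 -> 1110 (4 bits)
  12 -> 1111111111110 (13 bits)
  9 -> 1111111110 (10 bits)
Total length = 4 + 13 + 10 = 27 bits.

Unary([3, 12, 9]) = 111011111111111101111111110 (27 bits)


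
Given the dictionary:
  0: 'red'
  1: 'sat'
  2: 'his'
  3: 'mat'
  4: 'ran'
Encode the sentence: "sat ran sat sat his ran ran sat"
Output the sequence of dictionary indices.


Look up each word in the dictionary:
  'sat' -> 1
  'ran' -> 4
  'sat' -> 1
  'sat' -> 1
  'his' -> 2
  'ran' -> 4
  'ran' -> 4
  'sat' -> 1

Encoded: [1, 4, 1, 1, 2, 4, 4, 1]


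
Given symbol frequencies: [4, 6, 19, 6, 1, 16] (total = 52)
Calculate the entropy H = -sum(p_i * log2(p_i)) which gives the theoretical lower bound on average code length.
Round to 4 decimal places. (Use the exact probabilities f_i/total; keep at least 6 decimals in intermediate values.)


Per-symbol terms -p_i * log2(p_i) with p_i = f_i/52:
  p = 4/52 = 0.076923: log2(p) = -3.700440, -p*log2(p) = 0.284649
  p = 6/52 = 0.115385: log2(p) = -3.115477, -p*log2(p) = 0.359478
  p = 19/52 = 0.365385: log2(p) = -1.452512, -p*log2(p) = 0.530726
  p = 6/52 = 0.115385: log2(p) = -3.115477, -p*log2(p) = 0.359478
  p = 1/52 = 0.019231: log2(p) = -5.700440, -p*log2(p) = 0.109624
  p = 16/52 = 0.307692: log2(p) = -1.700440, -p*log2(p) = 0.523212
H = 0.284649 + 0.359478 + 0.530726 + 0.359478 + 0.109624 + 0.523212 = 2.167167

H = 2.1672 bits/symbol


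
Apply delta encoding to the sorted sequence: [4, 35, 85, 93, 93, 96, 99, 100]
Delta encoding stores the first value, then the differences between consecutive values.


First value: 4
Deltas:
  35 - 4 = 31
  85 - 35 = 50
  93 - 85 = 8
  93 - 93 = 0
  96 - 93 = 3
  99 - 96 = 3
  100 - 99 = 1


Delta encoded: [4, 31, 50, 8, 0, 3, 3, 1]


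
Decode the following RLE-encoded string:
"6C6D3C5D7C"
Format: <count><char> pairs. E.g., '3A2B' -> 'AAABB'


Expanding each <count><char> pair:
  6C -> 'CCCCCC'
  6D -> 'DDDDDD'
  3C -> 'CCC'
  5D -> 'DDDDD'
  7C -> 'CCCCCCC'

Decoded = CCCCCCDDDDDDCCCDDDDDCCCCCCC


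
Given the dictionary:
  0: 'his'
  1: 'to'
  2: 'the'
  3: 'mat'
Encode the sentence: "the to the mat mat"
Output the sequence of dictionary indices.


Look up each word in the dictionary:
  'the' -> 2
  'to' -> 1
  'the' -> 2
  'mat' -> 3
  'mat' -> 3

Encoded: [2, 1, 2, 3, 3]


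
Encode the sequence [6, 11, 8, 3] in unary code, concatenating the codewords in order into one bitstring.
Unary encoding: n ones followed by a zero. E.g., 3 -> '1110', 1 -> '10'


Encode each number as n ones followed by a terminating 0:
  6 -> 1111110 (7 bits)
  11 -> 111111111110 (12 bits)
  8 -> 111111110 (9 bits)
  3 -> 1110 (4 bits)
Total length = 7 + 12 + 9 + 4 = 32 bits.

Unary([6, 11, 8, 3]) = 11111101111111111101111111101110 (32 bits)


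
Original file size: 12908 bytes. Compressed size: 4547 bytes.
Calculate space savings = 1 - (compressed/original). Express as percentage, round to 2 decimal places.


ratio = compressed/original = 4547/12908 = 0.352262
savings = 1 - ratio = 1 - 0.352262 = 0.647738
as a percentage: 0.647738 * 100 = 64.77%

Space savings = 1 - 4547/12908 = 64.77%


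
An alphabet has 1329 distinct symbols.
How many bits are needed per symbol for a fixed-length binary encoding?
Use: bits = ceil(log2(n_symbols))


log2(1329) = 10.3761
Bracket: 2^10 = 1024 < 1329 <= 2^11 = 2048
So ceil(log2(1329)) = 11

bits = ceil(log2(1329)) = ceil(10.3761) = 11 bits


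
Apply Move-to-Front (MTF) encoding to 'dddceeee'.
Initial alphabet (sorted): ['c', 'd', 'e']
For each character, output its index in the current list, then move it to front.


MTF encoding:
'd': index 1 in ['c', 'd', 'e'] -> ['d', 'c', 'e']
'd': index 0 in ['d', 'c', 'e'] -> ['d', 'c', 'e']
'd': index 0 in ['d', 'c', 'e'] -> ['d', 'c', 'e']
'c': index 1 in ['d', 'c', 'e'] -> ['c', 'd', 'e']
'e': index 2 in ['c', 'd', 'e'] -> ['e', 'c', 'd']
'e': index 0 in ['e', 'c', 'd'] -> ['e', 'c', 'd']
'e': index 0 in ['e', 'c', 'd'] -> ['e', 'c', 'd']
'e': index 0 in ['e', 'c', 'd'] -> ['e', 'c', 'd']


Output: [1, 0, 0, 1, 2, 0, 0, 0]


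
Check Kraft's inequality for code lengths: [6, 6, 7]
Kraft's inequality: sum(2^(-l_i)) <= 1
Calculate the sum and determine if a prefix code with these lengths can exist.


Sum = 2^(-6) + 2^(-6) + 2^(-7)
    = 0.015625 + 0.015625 + 0.0078125
    = 5/128 = 0.0390625
Since 0.0390625 <= 1, Kraft's inequality IS satisfied.
A prefix code with these lengths CAN exist.

Kraft sum = 0.0390625. Satisfied.


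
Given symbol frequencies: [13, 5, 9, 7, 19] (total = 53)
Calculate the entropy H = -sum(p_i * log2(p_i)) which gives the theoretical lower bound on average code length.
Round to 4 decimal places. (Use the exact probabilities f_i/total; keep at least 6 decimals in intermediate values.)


Per-symbol terms -p_i * log2(p_i) with p_i = f_i/53:
  p = 13/53 = 0.245283: log2(p) = -2.027481, -p*log2(p) = 0.497307
  p = 5/53 = 0.094340: log2(p) = -3.405992, -p*log2(p) = 0.321320
  p = 9/53 = 0.169811: log2(p) = -2.557995, -p*log2(p) = 0.434377
  p = 7/53 = 0.132075: log2(p) = -2.920566, -p*log2(p) = 0.385735
  p = 19/53 = 0.358491: log2(p) = -1.479993, -p*log2(p) = 0.530564
H = 0.497307 + 0.321320 + 0.434377 + 0.385735 + 0.530564 = 2.169303

H = 2.1693 bits/symbol


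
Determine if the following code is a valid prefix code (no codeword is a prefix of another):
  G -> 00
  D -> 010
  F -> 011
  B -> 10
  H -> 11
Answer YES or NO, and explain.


Checking each pair (does one codeword prefix another?):
  G='00' vs D='010': no prefix
  G='00' vs F='011': no prefix
  G='00' vs B='10': no prefix
  G='00' vs H='11': no prefix
  D='010' vs G='00': no prefix
  D='010' vs F='011': no prefix
  D='010' vs B='10': no prefix
  D='010' vs H='11': no prefix
  F='011' vs G='00': no prefix
  F='011' vs D='010': no prefix
  F='011' vs B='10': no prefix
  F='011' vs H='11': no prefix
  B='10' vs G='00': no prefix
  B='10' vs D='010': no prefix
  B='10' vs F='011': no prefix
  B='10' vs H='11': no prefix
  H='11' vs G='00': no prefix
  H='11' vs D='010': no prefix
  H='11' vs F='011': no prefix
  H='11' vs B='10': no prefix
No violation found over all pairs.

YES -- this is a valid prefix code. No codeword is a prefix of any other codeword.


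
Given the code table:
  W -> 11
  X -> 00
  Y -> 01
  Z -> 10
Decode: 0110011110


Decoding:
01 -> Y
10 -> Z
01 -> Y
11 -> W
10 -> Z


Result: YZYWZ


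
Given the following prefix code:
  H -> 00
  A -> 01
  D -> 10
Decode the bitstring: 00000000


Decoding step by step:
Bits 00 -> H
Bits 00 -> H
Bits 00 -> H
Bits 00 -> H


Decoded message: HHHH


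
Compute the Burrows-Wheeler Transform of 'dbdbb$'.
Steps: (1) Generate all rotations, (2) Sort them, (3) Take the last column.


Rotations (sorted):
  0: $dbdbb -> last char: b
  1: b$dbdb -> last char: b
  2: bb$dbd -> last char: d
  3: bdbb$d -> last char: d
  4: dbb$db -> last char: b
  5: dbdbb$ -> last char: $


BWT = bbddb$


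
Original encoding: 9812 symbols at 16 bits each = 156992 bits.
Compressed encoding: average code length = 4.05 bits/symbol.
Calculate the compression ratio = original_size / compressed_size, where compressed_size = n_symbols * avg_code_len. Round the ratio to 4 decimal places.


original_size = n_symbols * orig_bits = 9812 * 16 = 156992 bits
compressed_size = n_symbols * avg_code_len = 9812 * 4.05 = 39738.6 bits
ratio = original_size / compressed_size = 156992 / 39738.6 = 3.9506

Compression ratio = 3.9506


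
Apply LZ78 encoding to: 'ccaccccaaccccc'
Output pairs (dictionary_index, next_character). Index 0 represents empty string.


LZ78 encoding steps:
Dictionary: {0: ''}
Step 1: w='' (idx 0), next='c' -> output (0, 'c'), add 'c' as idx 1
Step 2: w='c' (idx 1), next='a' -> output (1, 'a'), add 'ca' as idx 2
Step 3: w='c' (idx 1), next='c' -> output (1, 'c'), add 'cc' as idx 3
Step 4: w='cc' (idx 3), next='a' -> output (3, 'a'), add 'cca' as idx 4
Step 5: w='' (idx 0), next='a' -> output (0, 'a'), add 'a' as idx 5
Step 6: w='cc' (idx 3), next='c' -> output (3, 'c'), add 'ccc' as idx 6
Step 7: w='cc' (idx 3), end of input -> output (3, '')


Encoded: [(0, 'c'), (1, 'a'), (1, 'c'), (3, 'a'), (0, 'a'), (3, 'c'), (3, '')]


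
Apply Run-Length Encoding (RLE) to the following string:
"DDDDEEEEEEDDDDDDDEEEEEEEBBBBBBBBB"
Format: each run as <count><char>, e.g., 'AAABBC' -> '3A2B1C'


Scanning runs left to right:
  i=0: run of 'D' x 4 -> '4D'
  i=4: run of 'E' x 6 -> '6E'
  i=10: run of 'D' x 7 -> '7D'
  i=17: run of 'E' x 7 -> '7E'
  i=24: run of 'B' x 9 -> '9B'

RLE = 4D6E7D7E9B


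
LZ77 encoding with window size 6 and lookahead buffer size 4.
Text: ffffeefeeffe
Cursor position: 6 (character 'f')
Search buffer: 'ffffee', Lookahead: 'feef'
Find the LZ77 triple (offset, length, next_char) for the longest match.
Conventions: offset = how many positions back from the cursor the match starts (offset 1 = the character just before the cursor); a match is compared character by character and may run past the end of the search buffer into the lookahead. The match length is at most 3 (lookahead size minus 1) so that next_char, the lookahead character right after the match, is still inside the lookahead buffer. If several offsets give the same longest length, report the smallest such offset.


Try each offset into the search buffer:
  offset=1 (pos 5, char 'e'): match length 0
  offset=2 (pos 4, char 'e'): match length 0
  offset=3 (pos 3, char 'f'): match length 3
  offset=4 (pos 2, char 'f'): match length 1
  offset=5 (pos 1, char 'f'): match length 1
  offset=6 (pos 0, char 'f'): match length 1
Longest match has length 3 at offset 3.
next_char = character at position 6 + 3 = 9 -> 'f'

Best match: offset=3, length=3 (matching 'fee' starting at position 3)
LZ77 triple: (3, 3, 'f')


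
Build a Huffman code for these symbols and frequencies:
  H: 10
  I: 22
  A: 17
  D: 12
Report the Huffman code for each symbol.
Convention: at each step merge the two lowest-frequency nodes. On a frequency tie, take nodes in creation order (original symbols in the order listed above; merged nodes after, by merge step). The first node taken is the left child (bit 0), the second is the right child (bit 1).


Huffman tree construction:
Step 1: Merge H(10) + D(12) = 22
Step 2: Merge A(17) + I(22) = 39
Step 3: Merge (H+D)(22) + (A+I)(39) = 61
Read each symbol's code off the tree from the root (left child = 0, right child = 1).

Codes:
  H: 00 (length 2)
  I: 11 (length 2)
  A: 10 (length 2)
  D: 01 (length 2)
Average code length: 122/61 = 2.0000 bits/symbol


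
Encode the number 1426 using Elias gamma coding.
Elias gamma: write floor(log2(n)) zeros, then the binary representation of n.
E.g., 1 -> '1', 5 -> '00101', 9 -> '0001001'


num_bits = floor(log2(1426)) + 1 = 11
leading_zeros = num_bits - 1 = 10
binary(1426) = 10110010010

Elias gamma(1426) = '0000000000' + '10110010010' = 000000000010110010010 (21 bits)


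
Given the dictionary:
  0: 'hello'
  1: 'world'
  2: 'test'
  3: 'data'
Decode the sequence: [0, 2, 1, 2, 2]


Look up each index in the dictionary:
  0 -> 'hello'
  2 -> 'test'
  1 -> 'world'
  2 -> 'test'
  2 -> 'test'

Decoded: "hello test world test test"


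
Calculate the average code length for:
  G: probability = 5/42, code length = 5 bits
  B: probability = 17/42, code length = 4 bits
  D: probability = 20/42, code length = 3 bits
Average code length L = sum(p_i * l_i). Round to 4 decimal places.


Weighted contributions p_i * l_i:
  G: (5/42) * 5 = 25/42
  B: (17/42) * 4 = 68/42
  D: (20/42) * 3 = 60/42
Sum = (25 + 68 + 60)/42 = 153/42

L = 153/42 = 3.6429 bits/symbol


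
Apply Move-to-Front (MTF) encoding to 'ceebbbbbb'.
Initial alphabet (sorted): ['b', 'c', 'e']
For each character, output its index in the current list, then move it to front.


MTF encoding:
'c': index 1 in ['b', 'c', 'e'] -> ['c', 'b', 'e']
'e': index 2 in ['c', 'b', 'e'] -> ['e', 'c', 'b']
'e': index 0 in ['e', 'c', 'b'] -> ['e', 'c', 'b']
'b': index 2 in ['e', 'c', 'b'] -> ['b', 'e', 'c']
'b': index 0 in ['b', 'e', 'c'] -> ['b', 'e', 'c']
'b': index 0 in ['b', 'e', 'c'] -> ['b', 'e', 'c']
'b': index 0 in ['b', 'e', 'c'] -> ['b', 'e', 'c']
'b': index 0 in ['b', 'e', 'c'] -> ['b', 'e', 'c']
'b': index 0 in ['b', 'e', 'c'] -> ['b', 'e', 'c']


Output: [1, 2, 0, 2, 0, 0, 0, 0, 0]


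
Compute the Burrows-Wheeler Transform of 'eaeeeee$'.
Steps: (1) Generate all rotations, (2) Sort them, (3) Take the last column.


Rotations (sorted):
  0: $eaeeeee -> last char: e
  1: aeeeee$e -> last char: e
  2: e$eaeeee -> last char: e
  3: eaeeeee$ -> last char: $
  4: ee$eaeee -> last char: e
  5: eee$eaee -> last char: e
  6: eeee$eae -> last char: e
  7: eeeee$ea -> last char: a


BWT = eee$eeea


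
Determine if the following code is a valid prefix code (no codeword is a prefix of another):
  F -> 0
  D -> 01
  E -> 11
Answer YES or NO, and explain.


Checking each pair (does one codeword prefix another?):
  F='0' vs D='01': prefix -- VIOLATION

NO -- this is NOT a valid prefix code. F (0) is a prefix of D (01).


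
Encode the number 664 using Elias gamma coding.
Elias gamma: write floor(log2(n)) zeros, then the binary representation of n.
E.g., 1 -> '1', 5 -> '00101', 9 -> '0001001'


num_bits = floor(log2(664)) + 1 = 10
leading_zeros = num_bits - 1 = 9
binary(664) = 1010011000

Elias gamma(664) = '000000000' + '1010011000' = 0000000001010011000 (19 bits)


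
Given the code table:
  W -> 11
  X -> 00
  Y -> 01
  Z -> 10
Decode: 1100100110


Decoding:
11 -> W
00 -> X
10 -> Z
01 -> Y
10 -> Z


Result: WXZYZ


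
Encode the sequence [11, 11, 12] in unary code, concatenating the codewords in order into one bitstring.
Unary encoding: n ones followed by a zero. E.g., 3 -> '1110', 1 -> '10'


Encode each number as n ones followed by a terminating 0:
  11 -> 111111111110 (12 bits)
  11 -> 111111111110 (12 bits)
  12 -> 1111111111110 (13 bits)
Total length = 12 + 12 + 13 = 37 bits.

Unary([11, 11, 12]) = 1111111111101111111111101111111111110 (37 bits)


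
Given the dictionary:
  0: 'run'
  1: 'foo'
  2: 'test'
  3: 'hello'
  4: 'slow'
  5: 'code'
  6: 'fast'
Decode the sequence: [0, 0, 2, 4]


Look up each index in the dictionary:
  0 -> 'run'
  0 -> 'run'
  2 -> 'test'
  4 -> 'slow'

Decoded: "run run test slow"


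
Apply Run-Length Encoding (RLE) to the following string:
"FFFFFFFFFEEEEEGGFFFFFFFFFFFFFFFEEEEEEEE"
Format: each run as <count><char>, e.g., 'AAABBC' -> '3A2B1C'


Scanning runs left to right:
  i=0: run of 'F' x 9 -> '9F'
  i=9: run of 'E' x 5 -> '5E'
  i=14: run of 'G' x 2 -> '2G'
  i=16: run of 'F' x 15 -> '15F'
  i=31: run of 'E' x 8 -> '8E'

RLE = 9F5E2G15F8E


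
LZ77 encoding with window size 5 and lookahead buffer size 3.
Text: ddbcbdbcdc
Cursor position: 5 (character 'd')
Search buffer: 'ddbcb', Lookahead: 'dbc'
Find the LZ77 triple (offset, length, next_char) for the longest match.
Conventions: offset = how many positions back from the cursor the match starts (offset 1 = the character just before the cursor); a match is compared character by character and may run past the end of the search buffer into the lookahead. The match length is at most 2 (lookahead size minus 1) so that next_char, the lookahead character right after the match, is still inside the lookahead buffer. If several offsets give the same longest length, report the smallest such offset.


Try each offset into the search buffer:
  offset=1 (pos 4, char 'b'): match length 0
  offset=2 (pos 3, char 'c'): match length 0
  offset=3 (pos 2, char 'b'): match length 0
  offset=4 (pos 1, char 'd'): match length 2
  offset=5 (pos 0, char 'd'): match length 1
Longest match has length 2 at offset 4.
next_char = character at position 5 + 2 = 7 -> 'c'

Best match: offset=4, length=2 (matching 'db' starting at position 1)
LZ77 triple: (4, 2, 'c')


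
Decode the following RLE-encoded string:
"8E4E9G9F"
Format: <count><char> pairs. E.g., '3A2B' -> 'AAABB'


Expanding each <count><char> pair:
  8E -> 'EEEEEEEE'
  4E -> 'EEEE'
  9G -> 'GGGGGGGGG'
  9F -> 'FFFFFFFFF'

Decoded = EEEEEEEEEEEEGGGGGGGGGFFFFFFFFF


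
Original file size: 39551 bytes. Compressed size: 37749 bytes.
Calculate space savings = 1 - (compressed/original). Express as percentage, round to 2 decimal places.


ratio = compressed/original = 37749/39551 = 0.954439
savings = 1 - ratio = 1 - 0.954439 = 0.045561
as a percentage: 0.045561 * 100 = 4.56%

Space savings = 1 - 37749/39551 = 4.56%


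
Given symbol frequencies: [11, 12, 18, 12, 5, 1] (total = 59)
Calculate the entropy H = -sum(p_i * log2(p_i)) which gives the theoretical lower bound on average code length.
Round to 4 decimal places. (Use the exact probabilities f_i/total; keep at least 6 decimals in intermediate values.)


Per-symbol terms -p_i * log2(p_i) with p_i = f_i/59:
  p = 11/59 = 0.186441: log2(p) = -2.423211, -p*log2(p) = 0.451785
  p = 12/59 = 0.203390: log2(p) = -2.297681, -p*log2(p) = 0.467325
  p = 18/59 = 0.305085: log2(p) = -1.712718, -p*log2(p) = 0.522524
  p = 12/59 = 0.203390: log2(p) = -2.297681, -p*log2(p) = 0.467325
  p = 5/59 = 0.084746: log2(p) = -3.560715, -p*log2(p) = 0.301756
  p = 1/59 = 0.016949: log2(p) = -5.882643, -p*log2(p) = 0.099706
H = 0.451785 + 0.467325 + 0.522524 + 0.467325 + 0.301756 + 0.099706 = 2.310421

H = 2.3104 bits/symbol


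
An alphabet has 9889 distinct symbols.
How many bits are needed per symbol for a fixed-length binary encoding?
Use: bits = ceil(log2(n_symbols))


log2(9889) = 13.2716
Bracket: 2^13 = 8192 < 9889 <= 2^14 = 16384
So ceil(log2(9889)) = 14

bits = ceil(log2(9889)) = ceil(13.2716) = 14 bits


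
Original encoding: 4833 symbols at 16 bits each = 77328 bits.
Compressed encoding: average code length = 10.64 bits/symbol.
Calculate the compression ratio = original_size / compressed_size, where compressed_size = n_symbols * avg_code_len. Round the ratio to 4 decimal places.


original_size = n_symbols * orig_bits = 4833 * 16 = 77328 bits
compressed_size = n_symbols * avg_code_len = 4833 * 10.64 = 51423.12 bits
ratio = original_size / compressed_size = 77328 / 51423.12 = 1.5038

Compression ratio = 1.5038


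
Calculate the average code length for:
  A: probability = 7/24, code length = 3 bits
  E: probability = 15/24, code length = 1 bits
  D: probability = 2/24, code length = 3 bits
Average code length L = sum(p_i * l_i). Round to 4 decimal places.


Weighted contributions p_i * l_i:
  A: (7/24) * 3 = 21/24
  E: (15/24) * 1 = 15/24
  D: (2/24) * 3 = 6/24
Sum = (21 + 15 + 6)/24 = 42/24

L = 42/24 = 1.7500 bits/symbol


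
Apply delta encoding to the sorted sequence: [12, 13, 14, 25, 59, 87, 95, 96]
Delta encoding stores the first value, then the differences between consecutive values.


First value: 12
Deltas:
  13 - 12 = 1
  14 - 13 = 1
  25 - 14 = 11
  59 - 25 = 34
  87 - 59 = 28
  95 - 87 = 8
  96 - 95 = 1


Delta encoded: [12, 1, 1, 11, 34, 28, 8, 1]


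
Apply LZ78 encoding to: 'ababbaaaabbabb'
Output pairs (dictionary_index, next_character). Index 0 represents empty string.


LZ78 encoding steps:
Dictionary: {0: ''}
Step 1: w='' (idx 0), next='a' -> output (0, 'a'), add 'a' as idx 1
Step 2: w='' (idx 0), next='b' -> output (0, 'b'), add 'b' as idx 2
Step 3: w='a' (idx 1), next='b' -> output (1, 'b'), add 'ab' as idx 3
Step 4: w='b' (idx 2), next='a' -> output (2, 'a'), add 'ba' as idx 4
Step 5: w='a' (idx 1), next='a' -> output (1, 'a'), add 'aa' as idx 5
Step 6: w='ab' (idx 3), next='b' -> output (3, 'b'), add 'abb' as idx 6
Step 7: w='abb' (idx 6), end of input -> output (6, '')


Encoded: [(0, 'a'), (0, 'b'), (1, 'b'), (2, 'a'), (1, 'a'), (3, 'b'), (6, '')]


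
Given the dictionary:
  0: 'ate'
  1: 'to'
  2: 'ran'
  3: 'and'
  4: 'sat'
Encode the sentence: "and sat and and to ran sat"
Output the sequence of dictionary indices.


Look up each word in the dictionary:
  'and' -> 3
  'sat' -> 4
  'and' -> 3
  'and' -> 3
  'to' -> 1
  'ran' -> 2
  'sat' -> 4

Encoded: [3, 4, 3, 3, 1, 2, 4]


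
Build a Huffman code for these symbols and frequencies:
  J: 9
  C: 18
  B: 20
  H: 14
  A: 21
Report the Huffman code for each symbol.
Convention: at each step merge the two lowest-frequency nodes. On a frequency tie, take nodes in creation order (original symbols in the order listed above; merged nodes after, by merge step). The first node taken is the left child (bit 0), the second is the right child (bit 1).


Huffman tree construction:
Step 1: Merge J(9) + H(14) = 23
Step 2: Merge C(18) + B(20) = 38
Step 3: Merge A(21) + (J+H)(23) = 44
Step 4: Merge (C+B)(38) + (A+(J+H))(44) = 82
Read each symbol's code off the tree from the root (left child = 0, right child = 1).

Codes:
  J: 110 (length 3)
  C: 00 (length 2)
  B: 01 (length 2)
  H: 111 (length 3)
  A: 10 (length 2)
Average code length: 187/82 = 2.2805 bits/symbol


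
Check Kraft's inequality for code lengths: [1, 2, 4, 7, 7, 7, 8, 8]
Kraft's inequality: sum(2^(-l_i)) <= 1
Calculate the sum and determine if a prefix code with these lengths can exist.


Sum = 2^(-1) + 2^(-2) + 2^(-4) + 2^(-7) + 2^(-7) + 2^(-7) + 2^(-8) + 2^(-8)
    = 0.5 + 0.25 + 0.0625 + 0.0078125 + 0.0078125 + 0.0078125 + 0.00390625 + 0.00390625
    = 216/256 = 0.84375
Since 0.84375 <= 1, Kraft's inequality IS satisfied.
A prefix code with these lengths CAN exist.

Kraft sum = 0.84375. Satisfied.


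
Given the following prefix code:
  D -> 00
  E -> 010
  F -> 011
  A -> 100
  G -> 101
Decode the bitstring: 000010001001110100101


Decoding step by step:
Bits 00 -> D
Bits 00 -> D
Bits 100 -> A
Bits 010 -> E
Bits 011 -> F
Bits 101 -> G
Bits 00 -> D
Bits 101 -> G


Decoded message: DDAEFGDG


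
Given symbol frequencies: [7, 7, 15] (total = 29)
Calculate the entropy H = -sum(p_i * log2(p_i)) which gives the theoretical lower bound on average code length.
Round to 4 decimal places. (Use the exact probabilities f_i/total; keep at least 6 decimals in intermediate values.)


Per-symbol terms -p_i * log2(p_i) with p_i = f_i/29:
  p = 7/29 = 0.241379: log2(p) = -2.050626, -p*log2(p) = 0.494979
  p = 7/29 = 0.241379: log2(p) = -2.050626, -p*log2(p) = 0.494979
  p = 15/29 = 0.517241: log2(p) = -0.951090, -p*log2(p) = 0.491943
H = 0.494979 + 0.494979 + 0.491943 = 1.481901

H = 1.4819 bits/symbol


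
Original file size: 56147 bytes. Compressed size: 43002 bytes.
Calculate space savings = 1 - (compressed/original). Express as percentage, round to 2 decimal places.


ratio = compressed/original = 43002/56147 = 0.765882
savings = 1 - ratio = 1 - 0.765882 = 0.234118
as a percentage: 0.234118 * 100 = 23.41%

Space savings = 1 - 43002/56147 = 23.41%


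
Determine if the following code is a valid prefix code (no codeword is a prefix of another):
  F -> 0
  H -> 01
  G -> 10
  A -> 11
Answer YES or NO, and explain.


Checking each pair (does one codeword prefix another?):
  F='0' vs H='01': prefix -- VIOLATION

NO -- this is NOT a valid prefix code. F (0) is a prefix of H (01).


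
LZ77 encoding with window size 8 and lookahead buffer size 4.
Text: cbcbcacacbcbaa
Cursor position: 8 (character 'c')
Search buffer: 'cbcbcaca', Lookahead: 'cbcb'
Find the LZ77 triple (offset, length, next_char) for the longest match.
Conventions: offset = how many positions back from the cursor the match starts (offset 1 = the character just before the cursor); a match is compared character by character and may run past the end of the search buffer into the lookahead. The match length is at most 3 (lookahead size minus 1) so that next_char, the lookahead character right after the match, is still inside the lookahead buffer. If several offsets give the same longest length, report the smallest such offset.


Try each offset into the search buffer:
  offset=1 (pos 7, char 'a'): match length 0
  offset=2 (pos 6, char 'c'): match length 1
  offset=3 (pos 5, char 'a'): match length 0
  offset=4 (pos 4, char 'c'): match length 1
  offset=5 (pos 3, char 'b'): match length 0
  offset=6 (pos 2, char 'c'): match length 3
  offset=7 (pos 1, char 'b'): match length 0
  offset=8 (pos 0, char 'c'): match length 3
Longest match has length 3, found at offsets 6, 8; take the smallest, offset 6.
next_char = character at position 8 + 3 = 11 -> 'b'

Best match: offset=6, length=3 (matching 'cbc' starting at position 2)
LZ77 triple: (6, 3, 'b')


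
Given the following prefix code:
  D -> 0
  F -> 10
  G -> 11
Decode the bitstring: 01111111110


Decoding step by step:
Bits 0 -> D
Bits 11 -> G
Bits 11 -> G
Bits 11 -> G
Bits 11 -> G
Bits 10 -> F


Decoded message: DGGGGF


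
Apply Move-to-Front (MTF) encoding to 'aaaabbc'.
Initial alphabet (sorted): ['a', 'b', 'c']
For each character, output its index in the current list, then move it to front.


MTF encoding:
'a': index 0 in ['a', 'b', 'c'] -> ['a', 'b', 'c']
'a': index 0 in ['a', 'b', 'c'] -> ['a', 'b', 'c']
'a': index 0 in ['a', 'b', 'c'] -> ['a', 'b', 'c']
'a': index 0 in ['a', 'b', 'c'] -> ['a', 'b', 'c']
'b': index 1 in ['a', 'b', 'c'] -> ['b', 'a', 'c']
'b': index 0 in ['b', 'a', 'c'] -> ['b', 'a', 'c']
'c': index 2 in ['b', 'a', 'c'] -> ['c', 'b', 'a']


Output: [0, 0, 0, 0, 1, 0, 2]


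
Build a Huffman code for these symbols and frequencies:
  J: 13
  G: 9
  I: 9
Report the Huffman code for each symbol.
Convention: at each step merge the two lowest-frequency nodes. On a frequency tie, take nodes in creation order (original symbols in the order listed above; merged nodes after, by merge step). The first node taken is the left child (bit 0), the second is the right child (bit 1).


Huffman tree construction:
Step 1: Merge G(9) + I(9) = 18
Step 2: Merge J(13) + (G+I)(18) = 31
Read each symbol's code off the tree from the root (left child = 0, right child = 1).

Codes:
  J: 0 (length 1)
  G: 10 (length 2)
  I: 11 (length 2)
Average code length: 49/31 = 1.5806 bits/symbol


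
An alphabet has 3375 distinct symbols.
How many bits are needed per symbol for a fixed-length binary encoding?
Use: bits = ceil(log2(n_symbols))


log2(3375) = 11.7207
Bracket: 2^11 = 2048 < 3375 <= 2^12 = 4096
So ceil(log2(3375)) = 12

bits = ceil(log2(3375)) = ceil(11.7207) = 12 bits


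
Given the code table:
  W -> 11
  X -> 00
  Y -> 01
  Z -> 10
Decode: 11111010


Decoding:
11 -> W
11 -> W
10 -> Z
10 -> Z


Result: WWZZ


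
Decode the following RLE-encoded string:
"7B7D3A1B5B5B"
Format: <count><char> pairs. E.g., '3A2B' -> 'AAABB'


Expanding each <count><char> pair:
  7B -> 'BBBBBBB'
  7D -> 'DDDDDDD'
  3A -> 'AAA'
  1B -> 'B'
  5B -> 'BBBBB'
  5B -> 'BBBBB'

Decoded = BBBBBBBDDDDDDDAAABBBBBBBBBBB


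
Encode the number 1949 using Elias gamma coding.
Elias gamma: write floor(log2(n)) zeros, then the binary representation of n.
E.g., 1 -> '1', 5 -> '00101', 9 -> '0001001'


num_bits = floor(log2(1949)) + 1 = 11
leading_zeros = num_bits - 1 = 10
binary(1949) = 11110011101

Elias gamma(1949) = '0000000000' + '11110011101' = 000000000011110011101 (21 bits)


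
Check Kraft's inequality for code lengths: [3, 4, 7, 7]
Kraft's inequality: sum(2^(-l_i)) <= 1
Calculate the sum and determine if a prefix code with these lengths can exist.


Sum = 2^(-3) + 2^(-4) + 2^(-7) + 2^(-7)
    = 0.125 + 0.0625 + 0.0078125 + 0.0078125
    = 26/128 = 0.203125
Since 0.203125 <= 1, Kraft's inequality IS satisfied.
A prefix code with these lengths CAN exist.

Kraft sum = 0.203125. Satisfied.


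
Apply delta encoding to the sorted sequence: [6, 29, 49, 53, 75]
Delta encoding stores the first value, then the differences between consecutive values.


First value: 6
Deltas:
  29 - 6 = 23
  49 - 29 = 20
  53 - 49 = 4
  75 - 53 = 22


Delta encoded: [6, 23, 20, 4, 22]


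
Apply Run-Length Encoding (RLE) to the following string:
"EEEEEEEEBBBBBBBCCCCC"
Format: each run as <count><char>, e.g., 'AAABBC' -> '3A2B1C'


Scanning runs left to right:
  i=0: run of 'E' x 8 -> '8E'
  i=8: run of 'B' x 7 -> '7B'
  i=15: run of 'C' x 5 -> '5C'

RLE = 8E7B5C


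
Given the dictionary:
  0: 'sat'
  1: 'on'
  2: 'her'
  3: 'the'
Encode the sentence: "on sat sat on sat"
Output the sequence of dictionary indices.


Look up each word in the dictionary:
  'on' -> 1
  'sat' -> 0
  'sat' -> 0
  'on' -> 1
  'sat' -> 0

Encoded: [1, 0, 0, 1, 0]


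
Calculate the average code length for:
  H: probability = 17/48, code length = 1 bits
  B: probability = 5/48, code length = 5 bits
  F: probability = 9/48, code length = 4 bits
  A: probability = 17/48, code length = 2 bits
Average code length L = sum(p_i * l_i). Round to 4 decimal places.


Weighted contributions p_i * l_i:
  H: (17/48) * 1 = 17/48
  B: (5/48) * 5 = 25/48
  F: (9/48) * 4 = 36/48
  A: (17/48) * 2 = 34/48
Sum = (17 + 25 + 36 + 34)/48 = 112/48

L = 112/48 = 2.3333 bits/symbol


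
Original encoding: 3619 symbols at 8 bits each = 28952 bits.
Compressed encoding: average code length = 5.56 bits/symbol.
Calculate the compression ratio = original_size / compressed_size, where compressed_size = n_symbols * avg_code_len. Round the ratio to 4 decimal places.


original_size = n_symbols * orig_bits = 3619 * 8 = 28952 bits
compressed_size = n_symbols * avg_code_len = 3619 * 5.56 = 20121.64 bits
ratio = original_size / compressed_size = 28952 / 20121.64 = 1.4388

Compression ratio = 1.4388


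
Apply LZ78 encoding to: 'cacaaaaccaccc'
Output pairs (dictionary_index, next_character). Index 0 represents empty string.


LZ78 encoding steps:
Dictionary: {0: ''}
Step 1: w='' (idx 0), next='c' -> output (0, 'c'), add 'c' as idx 1
Step 2: w='' (idx 0), next='a' -> output (0, 'a'), add 'a' as idx 2
Step 3: w='c' (idx 1), next='a' -> output (1, 'a'), add 'ca' as idx 3
Step 4: w='a' (idx 2), next='a' -> output (2, 'a'), add 'aa' as idx 4
Step 5: w='a' (idx 2), next='c' -> output (2, 'c'), add 'ac' as idx 5
Step 6: w='ca' (idx 3), next='c' -> output (3, 'c'), add 'cac' as idx 6
Step 7: w='c' (idx 1), next='c' -> output (1, 'c'), add 'cc' as idx 7


Encoded: [(0, 'c'), (0, 'a'), (1, 'a'), (2, 'a'), (2, 'c'), (3, 'c'), (1, 'c')]


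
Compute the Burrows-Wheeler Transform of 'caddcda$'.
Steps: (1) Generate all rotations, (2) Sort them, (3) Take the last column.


Rotations (sorted):
  0: $caddcda -> last char: a
  1: a$caddcd -> last char: d
  2: addcda$c -> last char: c
  3: caddcda$ -> last char: $
  4: cda$cadd -> last char: d
  5: da$caddc -> last char: c
  6: dcda$cad -> last char: d
  7: ddcda$ca -> last char: a


BWT = adc$dcda


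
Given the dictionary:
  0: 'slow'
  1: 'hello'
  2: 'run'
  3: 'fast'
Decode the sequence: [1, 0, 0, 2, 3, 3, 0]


Look up each index in the dictionary:
  1 -> 'hello'
  0 -> 'slow'
  0 -> 'slow'
  2 -> 'run'
  3 -> 'fast'
  3 -> 'fast'
  0 -> 'slow'

Decoded: "hello slow slow run fast fast slow"


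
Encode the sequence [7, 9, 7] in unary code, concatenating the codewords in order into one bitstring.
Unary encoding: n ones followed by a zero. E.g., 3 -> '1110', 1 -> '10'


Encode each number as n ones followed by a terminating 0:
  7 -> 11111110 (8 bits)
  9 -> 1111111110 (10 bits)
  7 -> 11111110 (8 bits)
Total length = 8 + 10 + 8 = 26 bits.

Unary([7, 9, 7]) = 11111110111111111011111110 (26 bits)
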